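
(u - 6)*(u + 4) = u^2 - 2*u - 24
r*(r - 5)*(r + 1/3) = r^3 - 14*r^2/3 - 5*r/3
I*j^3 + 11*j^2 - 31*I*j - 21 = (j - 7*I)*(j - 3*I)*(I*j + 1)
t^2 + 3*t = t*(t + 3)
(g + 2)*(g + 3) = g^2 + 5*g + 6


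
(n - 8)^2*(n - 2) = n^3 - 18*n^2 + 96*n - 128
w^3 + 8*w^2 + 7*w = w*(w + 1)*(w + 7)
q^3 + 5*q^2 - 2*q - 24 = (q - 2)*(q + 3)*(q + 4)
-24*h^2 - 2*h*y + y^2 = (-6*h + y)*(4*h + y)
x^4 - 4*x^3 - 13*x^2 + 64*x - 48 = (x - 4)*(x - 3)*(x - 1)*(x + 4)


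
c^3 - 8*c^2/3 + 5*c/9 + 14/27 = (c - 7/3)*(c - 2/3)*(c + 1/3)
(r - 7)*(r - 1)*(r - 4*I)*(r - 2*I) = r^4 - 8*r^3 - 6*I*r^3 - r^2 + 48*I*r^2 + 64*r - 42*I*r - 56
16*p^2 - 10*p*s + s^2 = (-8*p + s)*(-2*p + s)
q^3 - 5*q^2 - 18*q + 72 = (q - 6)*(q - 3)*(q + 4)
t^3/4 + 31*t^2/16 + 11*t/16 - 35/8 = (t/4 + 1/2)*(t - 5/4)*(t + 7)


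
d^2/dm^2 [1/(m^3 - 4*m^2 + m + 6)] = 2*((4 - 3*m)*(m^3 - 4*m^2 + m + 6) + (3*m^2 - 8*m + 1)^2)/(m^3 - 4*m^2 + m + 6)^3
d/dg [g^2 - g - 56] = 2*g - 1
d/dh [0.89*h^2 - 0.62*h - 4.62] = 1.78*h - 0.62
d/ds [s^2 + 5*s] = 2*s + 5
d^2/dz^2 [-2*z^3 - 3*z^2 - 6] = -12*z - 6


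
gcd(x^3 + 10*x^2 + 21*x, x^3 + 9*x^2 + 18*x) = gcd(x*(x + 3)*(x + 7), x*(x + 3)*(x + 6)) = x^2 + 3*x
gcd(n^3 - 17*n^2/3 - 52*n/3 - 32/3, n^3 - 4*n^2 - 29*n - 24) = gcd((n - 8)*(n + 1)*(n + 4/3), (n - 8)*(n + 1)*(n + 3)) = n^2 - 7*n - 8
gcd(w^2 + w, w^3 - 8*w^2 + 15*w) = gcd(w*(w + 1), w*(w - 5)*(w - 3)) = w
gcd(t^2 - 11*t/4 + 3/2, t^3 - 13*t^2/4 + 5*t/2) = t - 2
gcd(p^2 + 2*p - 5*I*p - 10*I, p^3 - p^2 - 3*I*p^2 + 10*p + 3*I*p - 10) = p - 5*I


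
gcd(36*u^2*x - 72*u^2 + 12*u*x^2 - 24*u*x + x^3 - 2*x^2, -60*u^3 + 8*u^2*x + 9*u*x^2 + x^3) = 6*u + x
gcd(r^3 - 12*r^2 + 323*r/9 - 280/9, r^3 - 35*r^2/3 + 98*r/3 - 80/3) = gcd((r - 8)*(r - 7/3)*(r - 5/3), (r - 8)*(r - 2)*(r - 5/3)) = r^2 - 29*r/3 + 40/3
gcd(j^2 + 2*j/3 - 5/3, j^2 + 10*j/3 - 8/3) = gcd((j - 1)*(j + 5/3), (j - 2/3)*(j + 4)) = 1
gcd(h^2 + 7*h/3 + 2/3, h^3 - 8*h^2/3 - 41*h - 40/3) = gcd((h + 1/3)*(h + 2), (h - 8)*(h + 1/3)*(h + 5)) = h + 1/3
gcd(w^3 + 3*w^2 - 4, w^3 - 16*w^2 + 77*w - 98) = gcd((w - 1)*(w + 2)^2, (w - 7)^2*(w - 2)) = 1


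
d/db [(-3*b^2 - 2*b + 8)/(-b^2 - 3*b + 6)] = (7*b^2 - 20*b + 12)/(b^4 + 6*b^3 - 3*b^2 - 36*b + 36)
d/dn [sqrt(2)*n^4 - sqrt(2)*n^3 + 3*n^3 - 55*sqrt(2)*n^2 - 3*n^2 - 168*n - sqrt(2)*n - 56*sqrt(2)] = 4*sqrt(2)*n^3 - 3*sqrt(2)*n^2 + 9*n^2 - 110*sqrt(2)*n - 6*n - 168 - sqrt(2)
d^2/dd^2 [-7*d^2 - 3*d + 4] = -14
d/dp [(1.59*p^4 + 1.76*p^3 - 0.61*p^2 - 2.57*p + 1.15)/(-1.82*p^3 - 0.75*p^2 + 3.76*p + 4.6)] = (-2.8938*p^6 - 2.385*p^5 + 15.505*p^4 + 33.1364*p^3 + 26.3459*p^2 - 3.887*p - 16.146)/(3.3124*p^6 + 2.73*p^5 - 13.1239*p^4 - 22.384*p^3 + 7.2376*p^2 + 34.592*p + 21.16)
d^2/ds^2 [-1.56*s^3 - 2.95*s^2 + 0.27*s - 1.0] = -9.36*s - 5.9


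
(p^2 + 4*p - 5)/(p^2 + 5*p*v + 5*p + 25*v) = (p - 1)/(p + 5*v)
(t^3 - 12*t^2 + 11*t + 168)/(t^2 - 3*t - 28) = (t^2 - 5*t - 24)/(t + 4)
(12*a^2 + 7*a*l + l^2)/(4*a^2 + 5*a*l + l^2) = (3*a + l)/(a + l)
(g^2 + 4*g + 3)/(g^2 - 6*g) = (g^2 + 4*g + 3)/(g*(g - 6))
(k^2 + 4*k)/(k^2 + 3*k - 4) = k/(k - 1)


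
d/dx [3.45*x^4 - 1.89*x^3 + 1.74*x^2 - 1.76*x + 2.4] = 13.8*x^3 - 5.67*x^2 + 3.48*x - 1.76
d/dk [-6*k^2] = -12*k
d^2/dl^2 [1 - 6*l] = 0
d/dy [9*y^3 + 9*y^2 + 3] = 9*y*(3*y + 2)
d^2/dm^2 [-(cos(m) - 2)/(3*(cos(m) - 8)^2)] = (123*cos(m)/4 + 12*cos(2*m) + cos(3*m)/4 - 8)/(3*(cos(m) - 8)^4)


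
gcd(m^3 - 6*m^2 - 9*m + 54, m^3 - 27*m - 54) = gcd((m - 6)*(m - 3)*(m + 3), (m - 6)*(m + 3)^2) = m^2 - 3*m - 18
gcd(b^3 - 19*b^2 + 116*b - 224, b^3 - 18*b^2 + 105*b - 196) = b^2 - 11*b + 28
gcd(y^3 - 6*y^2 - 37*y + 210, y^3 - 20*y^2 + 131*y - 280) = y^2 - 12*y + 35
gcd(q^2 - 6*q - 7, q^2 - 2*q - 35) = q - 7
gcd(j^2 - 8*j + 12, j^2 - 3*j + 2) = j - 2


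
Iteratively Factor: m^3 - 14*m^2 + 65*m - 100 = (m - 4)*(m^2 - 10*m + 25) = (m - 5)*(m - 4)*(m - 5)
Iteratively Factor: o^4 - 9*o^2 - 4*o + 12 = (o - 3)*(o^3 + 3*o^2 - 4) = (o - 3)*(o + 2)*(o^2 + o - 2) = (o - 3)*(o - 1)*(o + 2)*(o + 2)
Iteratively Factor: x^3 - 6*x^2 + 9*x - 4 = (x - 1)*(x^2 - 5*x + 4) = (x - 4)*(x - 1)*(x - 1)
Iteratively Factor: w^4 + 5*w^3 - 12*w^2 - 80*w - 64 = (w + 4)*(w^3 + w^2 - 16*w - 16) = (w + 4)^2*(w^2 - 3*w - 4) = (w + 1)*(w + 4)^2*(w - 4)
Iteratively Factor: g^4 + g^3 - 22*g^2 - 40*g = (g)*(g^3 + g^2 - 22*g - 40) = g*(g + 2)*(g^2 - g - 20) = g*(g + 2)*(g + 4)*(g - 5)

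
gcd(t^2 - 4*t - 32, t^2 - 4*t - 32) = t^2 - 4*t - 32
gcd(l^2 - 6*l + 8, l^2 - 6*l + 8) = l^2 - 6*l + 8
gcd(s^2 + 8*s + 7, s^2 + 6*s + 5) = s + 1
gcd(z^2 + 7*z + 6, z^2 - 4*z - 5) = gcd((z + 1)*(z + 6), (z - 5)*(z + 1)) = z + 1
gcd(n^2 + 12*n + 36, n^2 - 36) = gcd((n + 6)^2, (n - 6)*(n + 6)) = n + 6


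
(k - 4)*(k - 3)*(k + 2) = k^3 - 5*k^2 - 2*k + 24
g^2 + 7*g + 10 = (g + 2)*(g + 5)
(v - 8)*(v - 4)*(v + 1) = v^3 - 11*v^2 + 20*v + 32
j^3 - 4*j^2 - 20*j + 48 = (j - 6)*(j - 2)*(j + 4)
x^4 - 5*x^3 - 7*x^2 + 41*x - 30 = (x - 5)*(x - 2)*(x - 1)*(x + 3)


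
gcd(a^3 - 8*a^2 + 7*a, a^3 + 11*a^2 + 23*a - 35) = a - 1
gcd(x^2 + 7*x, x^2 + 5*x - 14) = x + 7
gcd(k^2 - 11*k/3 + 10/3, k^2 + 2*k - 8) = k - 2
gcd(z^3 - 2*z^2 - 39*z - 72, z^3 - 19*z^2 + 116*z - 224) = z - 8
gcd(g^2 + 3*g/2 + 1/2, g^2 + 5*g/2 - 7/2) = 1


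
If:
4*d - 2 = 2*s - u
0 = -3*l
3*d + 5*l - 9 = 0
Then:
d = 3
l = 0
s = u/2 + 5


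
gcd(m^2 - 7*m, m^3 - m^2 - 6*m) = m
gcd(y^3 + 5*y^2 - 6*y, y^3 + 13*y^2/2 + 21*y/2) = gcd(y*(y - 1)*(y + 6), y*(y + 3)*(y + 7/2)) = y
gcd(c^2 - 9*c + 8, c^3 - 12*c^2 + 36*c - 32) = c - 8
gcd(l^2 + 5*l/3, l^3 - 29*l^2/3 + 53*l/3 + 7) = 1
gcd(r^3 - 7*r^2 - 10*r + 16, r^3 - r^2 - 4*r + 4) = r^2 + r - 2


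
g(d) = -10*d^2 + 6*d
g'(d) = 6 - 20*d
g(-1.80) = -43.20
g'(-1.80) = 42.00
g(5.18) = -237.24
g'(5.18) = -97.60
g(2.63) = -53.39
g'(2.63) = -46.60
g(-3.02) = -109.32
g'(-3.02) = 66.40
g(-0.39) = -3.86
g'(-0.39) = 13.80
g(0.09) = 0.46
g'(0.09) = 4.20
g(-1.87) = -46.19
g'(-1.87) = 43.40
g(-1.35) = -26.32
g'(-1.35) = 33.00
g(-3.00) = -108.00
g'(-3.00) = 66.00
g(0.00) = 0.00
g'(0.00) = 6.00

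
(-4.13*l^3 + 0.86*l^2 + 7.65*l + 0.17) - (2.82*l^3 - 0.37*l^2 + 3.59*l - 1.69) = -6.95*l^3 + 1.23*l^2 + 4.06*l + 1.86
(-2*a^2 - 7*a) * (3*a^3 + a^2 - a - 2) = -6*a^5 - 23*a^4 - 5*a^3 + 11*a^2 + 14*a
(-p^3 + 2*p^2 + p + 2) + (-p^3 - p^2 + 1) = -2*p^3 + p^2 + p + 3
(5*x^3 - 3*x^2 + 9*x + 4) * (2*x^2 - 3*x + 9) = 10*x^5 - 21*x^4 + 72*x^3 - 46*x^2 + 69*x + 36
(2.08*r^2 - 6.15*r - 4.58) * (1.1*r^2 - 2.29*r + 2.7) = 2.288*r^4 - 11.5282*r^3 + 14.6615*r^2 - 6.1168*r - 12.366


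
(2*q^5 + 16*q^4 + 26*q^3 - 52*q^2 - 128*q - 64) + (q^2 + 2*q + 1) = 2*q^5 + 16*q^4 + 26*q^3 - 51*q^2 - 126*q - 63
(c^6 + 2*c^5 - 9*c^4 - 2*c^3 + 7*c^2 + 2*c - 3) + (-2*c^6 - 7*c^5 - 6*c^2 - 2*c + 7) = -c^6 - 5*c^5 - 9*c^4 - 2*c^3 + c^2 + 4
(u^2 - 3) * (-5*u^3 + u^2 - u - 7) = -5*u^5 + u^4 + 14*u^3 - 10*u^2 + 3*u + 21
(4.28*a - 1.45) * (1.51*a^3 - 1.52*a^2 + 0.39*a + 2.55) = 6.4628*a^4 - 8.6951*a^3 + 3.8732*a^2 + 10.3485*a - 3.6975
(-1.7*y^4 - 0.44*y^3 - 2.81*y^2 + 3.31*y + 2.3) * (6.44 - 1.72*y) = 2.924*y^5 - 10.1912*y^4 + 1.9996*y^3 - 23.7896*y^2 + 17.3604*y + 14.812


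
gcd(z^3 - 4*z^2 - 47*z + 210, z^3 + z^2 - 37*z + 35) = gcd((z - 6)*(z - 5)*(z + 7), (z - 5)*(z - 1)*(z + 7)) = z^2 + 2*z - 35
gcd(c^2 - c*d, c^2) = c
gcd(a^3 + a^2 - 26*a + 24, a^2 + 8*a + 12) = a + 6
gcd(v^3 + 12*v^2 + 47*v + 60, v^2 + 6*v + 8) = v + 4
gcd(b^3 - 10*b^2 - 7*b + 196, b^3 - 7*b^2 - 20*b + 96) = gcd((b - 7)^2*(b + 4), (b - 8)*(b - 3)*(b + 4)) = b + 4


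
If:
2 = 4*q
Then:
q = 1/2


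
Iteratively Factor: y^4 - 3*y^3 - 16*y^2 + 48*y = (y - 4)*(y^3 + y^2 - 12*y) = (y - 4)*(y + 4)*(y^2 - 3*y) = y*(y - 4)*(y + 4)*(y - 3)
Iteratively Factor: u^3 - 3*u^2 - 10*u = (u)*(u^2 - 3*u - 10) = u*(u + 2)*(u - 5)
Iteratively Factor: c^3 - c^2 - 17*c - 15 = (c + 3)*(c^2 - 4*c - 5) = (c + 1)*(c + 3)*(c - 5)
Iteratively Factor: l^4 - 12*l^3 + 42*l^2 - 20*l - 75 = (l - 5)*(l^3 - 7*l^2 + 7*l + 15) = (l - 5)*(l + 1)*(l^2 - 8*l + 15) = (l - 5)^2*(l + 1)*(l - 3)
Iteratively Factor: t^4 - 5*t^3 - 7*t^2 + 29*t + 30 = (t - 3)*(t^3 - 2*t^2 - 13*t - 10) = (t - 3)*(t + 1)*(t^2 - 3*t - 10) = (t - 5)*(t - 3)*(t + 1)*(t + 2)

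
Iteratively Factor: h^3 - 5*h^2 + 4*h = (h - 4)*(h^2 - h) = (h - 4)*(h - 1)*(h)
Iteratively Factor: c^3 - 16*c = (c - 4)*(c^2 + 4*c) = (c - 4)*(c + 4)*(c)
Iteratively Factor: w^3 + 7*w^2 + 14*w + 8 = (w + 2)*(w^2 + 5*w + 4) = (w + 2)*(w + 4)*(w + 1)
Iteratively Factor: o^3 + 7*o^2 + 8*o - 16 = (o + 4)*(o^2 + 3*o - 4) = (o + 4)^2*(o - 1)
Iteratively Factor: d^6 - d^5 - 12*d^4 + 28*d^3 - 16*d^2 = (d - 2)*(d^5 + d^4 - 10*d^3 + 8*d^2) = (d - 2)^2*(d^4 + 3*d^3 - 4*d^2) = (d - 2)^2*(d - 1)*(d^3 + 4*d^2) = (d - 2)^2*(d - 1)*(d + 4)*(d^2) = d*(d - 2)^2*(d - 1)*(d + 4)*(d)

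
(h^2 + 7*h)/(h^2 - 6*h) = (h + 7)/(h - 6)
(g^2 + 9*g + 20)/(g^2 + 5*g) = (g + 4)/g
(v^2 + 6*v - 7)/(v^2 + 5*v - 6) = (v + 7)/(v + 6)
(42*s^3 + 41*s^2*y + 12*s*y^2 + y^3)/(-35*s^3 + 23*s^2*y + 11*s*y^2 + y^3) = (6*s^2 + 5*s*y + y^2)/(-5*s^2 + 4*s*y + y^2)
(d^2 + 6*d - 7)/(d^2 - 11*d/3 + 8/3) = 3*(d + 7)/(3*d - 8)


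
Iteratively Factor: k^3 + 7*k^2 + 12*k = (k)*(k^2 + 7*k + 12) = k*(k + 3)*(k + 4)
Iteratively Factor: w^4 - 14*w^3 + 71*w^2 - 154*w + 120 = (w - 4)*(w^3 - 10*w^2 + 31*w - 30) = (w - 5)*(w - 4)*(w^2 - 5*w + 6) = (w - 5)*(w - 4)*(w - 2)*(w - 3)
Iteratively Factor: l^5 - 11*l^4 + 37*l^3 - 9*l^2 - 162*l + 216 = (l - 3)*(l^4 - 8*l^3 + 13*l^2 + 30*l - 72) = (l - 3)^2*(l^3 - 5*l^2 - 2*l + 24) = (l - 4)*(l - 3)^2*(l^2 - l - 6) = (l - 4)*(l - 3)^2*(l + 2)*(l - 3)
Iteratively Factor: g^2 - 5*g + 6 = (g - 2)*(g - 3)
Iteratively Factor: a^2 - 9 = (a + 3)*(a - 3)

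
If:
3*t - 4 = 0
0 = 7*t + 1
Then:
No Solution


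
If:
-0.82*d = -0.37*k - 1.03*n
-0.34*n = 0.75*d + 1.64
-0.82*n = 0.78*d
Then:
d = -3.84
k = -18.70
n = 3.66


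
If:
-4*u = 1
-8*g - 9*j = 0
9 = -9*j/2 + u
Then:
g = 37/16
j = -37/18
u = -1/4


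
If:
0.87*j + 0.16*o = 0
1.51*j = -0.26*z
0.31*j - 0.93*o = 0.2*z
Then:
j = 0.00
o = 0.00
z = 0.00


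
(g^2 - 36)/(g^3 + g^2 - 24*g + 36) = (g - 6)/(g^2 - 5*g + 6)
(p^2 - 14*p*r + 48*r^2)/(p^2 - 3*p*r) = (p^2 - 14*p*r + 48*r^2)/(p*(p - 3*r))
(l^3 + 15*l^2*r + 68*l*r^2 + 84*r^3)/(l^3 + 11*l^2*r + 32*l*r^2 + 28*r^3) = (l + 6*r)/(l + 2*r)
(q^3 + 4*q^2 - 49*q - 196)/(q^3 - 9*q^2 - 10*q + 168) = (q + 7)/(q - 6)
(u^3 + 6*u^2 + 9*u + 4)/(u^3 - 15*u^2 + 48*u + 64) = (u^2 + 5*u + 4)/(u^2 - 16*u + 64)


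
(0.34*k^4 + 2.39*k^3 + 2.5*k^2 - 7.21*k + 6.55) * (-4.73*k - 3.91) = -1.6082*k^5 - 12.6341*k^4 - 21.1699*k^3 + 24.3283*k^2 - 2.7904*k - 25.6105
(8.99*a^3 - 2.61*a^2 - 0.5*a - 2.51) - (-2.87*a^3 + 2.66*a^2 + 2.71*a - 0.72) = 11.86*a^3 - 5.27*a^2 - 3.21*a - 1.79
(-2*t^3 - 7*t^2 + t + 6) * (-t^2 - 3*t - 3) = 2*t^5 + 13*t^4 + 26*t^3 + 12*t^2 - 21*t - 18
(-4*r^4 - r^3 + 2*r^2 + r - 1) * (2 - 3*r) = 12*r^5 - 5*r^4 - 8*r^3 + r^2 + 5*r - 2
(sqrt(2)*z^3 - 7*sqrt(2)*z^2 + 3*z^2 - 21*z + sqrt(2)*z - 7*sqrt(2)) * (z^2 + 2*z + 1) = sqrt(2)*z^5 - 5*sqrt(2)*z^4 + 3*z^4 - 12*sqrt(2)*z^3 - 15*z^3 - 39*z^2 - 12*sqrt(2)*z^2 - 21*z - 13*sqrt(2)*z - 7*sqrt(2)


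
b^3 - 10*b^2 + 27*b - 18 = (b - 6)*(b - 3)*(b - 1)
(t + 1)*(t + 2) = t^2 + 3*t + 2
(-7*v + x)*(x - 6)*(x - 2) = -7*v*x^2 + 56*v*x - 84*v + x^3 - 8*x^2 + 12*x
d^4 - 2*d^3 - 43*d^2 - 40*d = d*(d - 8)*(d + 1)*(d + 5)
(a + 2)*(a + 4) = a^2 + 6*a + 8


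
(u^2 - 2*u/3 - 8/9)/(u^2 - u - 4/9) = (3*u + 2)/(3*u + 1)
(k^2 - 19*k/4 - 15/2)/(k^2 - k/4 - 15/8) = 2*(k - 6)/(2*k - 3)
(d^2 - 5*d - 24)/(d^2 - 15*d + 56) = (d + 3)/(d - 7)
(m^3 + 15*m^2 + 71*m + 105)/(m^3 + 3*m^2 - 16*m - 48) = (m^2 + 12*m + 35)/(m^2 - 16)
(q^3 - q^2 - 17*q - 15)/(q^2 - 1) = (q^2 - 2*q - 15)/(q - 1)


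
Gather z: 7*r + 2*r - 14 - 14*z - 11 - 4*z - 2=9*r - 18*z - 27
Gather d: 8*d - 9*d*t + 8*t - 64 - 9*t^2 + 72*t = d*(8 - 9*t) - 9*t^2 + 80*t - 64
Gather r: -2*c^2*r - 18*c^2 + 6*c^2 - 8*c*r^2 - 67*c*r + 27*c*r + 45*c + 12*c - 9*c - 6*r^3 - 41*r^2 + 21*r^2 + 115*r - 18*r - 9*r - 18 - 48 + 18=-12*c^2 + 48*c - 6*r^3 + r^2*(-8*c - 20) + r*(-2*c^2 - 40*c + 88) - 48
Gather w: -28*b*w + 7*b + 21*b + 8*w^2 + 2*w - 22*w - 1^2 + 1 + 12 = 28*b + 8*w^2 + w*(-28*b - 20) + 12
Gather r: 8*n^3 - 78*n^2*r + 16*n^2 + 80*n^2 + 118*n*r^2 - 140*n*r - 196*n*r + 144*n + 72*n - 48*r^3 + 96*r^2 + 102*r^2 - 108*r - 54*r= 8*n^3 + 96*n^2 + 216*n - 48*r^3 + r^2*(118*n + 198) + r*(-78*n^2 - 336*n - 162)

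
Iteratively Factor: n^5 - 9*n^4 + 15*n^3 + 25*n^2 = (n - 5)*(n^4 - 4*n^3 - 5*n^2) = (n - 5)*(n + 1)*(n^3 - 5*n^2) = n*(n - 5)*(n + 1)*(n^2 - 5*n) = n*(n - 5)^2*(n + 1)*(n)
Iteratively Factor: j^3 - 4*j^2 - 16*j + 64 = (j - 4)*(j^2 - 16) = (j - 4)*(j + 4)*(j - 4)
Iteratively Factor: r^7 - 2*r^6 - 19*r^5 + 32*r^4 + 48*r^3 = (r - 4)*(r^6 + 2*r^5 - 11*r^4 - 12*r^3) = r*(r - 4)*(r^5 + 2*r^4 - 11*r^3 - 12*r^2) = r^2*(r - 4)*(r^4 + 2*r^3 - 11*r^2 - 12*r) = r^2*(r - 4)*(r - 3)*(r^3 + 5*r^2 + 4*r) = r^2*(r - 4)*(r - 3)*(r + 1)*(r^2 + 4*r) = r^3*(r - 4)*(r - 3)*(r + 1)*(r + 4)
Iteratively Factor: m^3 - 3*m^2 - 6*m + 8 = (m - 4)*(m^2 + m - 2) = (m - 4)*(m - 1)*(m + 2)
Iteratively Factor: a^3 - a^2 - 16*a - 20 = (a + 2)*(a^2 - 3*a - 10) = (a - 5)*(a + 2)*(a + 2)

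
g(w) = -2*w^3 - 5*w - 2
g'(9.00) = -491.00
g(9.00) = -1505.00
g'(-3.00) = -59.00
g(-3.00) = 67.00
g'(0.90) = -9.86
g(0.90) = -7.96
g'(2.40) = -39.56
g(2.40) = -41.65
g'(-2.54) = -43.71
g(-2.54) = 43.47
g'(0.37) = -5.82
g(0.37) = -3.95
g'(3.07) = -61.55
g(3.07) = -75.22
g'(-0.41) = -6.01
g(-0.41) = 0.19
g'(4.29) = -115.42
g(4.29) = -181.36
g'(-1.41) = -16.93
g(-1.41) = 10.66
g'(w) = -6*w^2 - 5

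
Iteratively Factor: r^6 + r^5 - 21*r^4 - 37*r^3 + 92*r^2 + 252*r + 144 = (r + 1)*(r^5 - 21*r^3 - 16*r^2 + 108*r + 144) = (r + 1)*(r + 3)*(r^4 - 3*r^3 - 12*r^2 + 20*r + 48) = (r - 4)*(r + 1)*(r + 3)*(r^3 + r^2 - 8*r - 12) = (r - 4)*(r + 1)*(r + 2)*(r + 3)*(r^2 - r - 6) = (r - 4)*(r - 3)*(r + 1)*(r + 2)*(r + 3)*(r + 2)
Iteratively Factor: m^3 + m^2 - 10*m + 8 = (m - 2)*(m^2 + 3*m - 4) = (m - 2)*(m + 4)*(m - 1)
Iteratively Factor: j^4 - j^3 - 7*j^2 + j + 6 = (j - 3)*(j^3 + 2*j^2 - j - 2) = (j - 3)*(j + 1)*(j^2 + j - 2) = (j - 3)*(j - 1)*(j + 1)*(j + 2)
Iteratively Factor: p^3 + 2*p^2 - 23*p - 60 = (p + 3)*(p^2 - p - 20) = (p - 5)*(p + 3)*(p + 4)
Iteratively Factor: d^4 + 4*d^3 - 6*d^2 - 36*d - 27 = (d - 3)*(d^3 + 7*d^2 + 15*d + 9) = (d - 3)*(d + 3)*(d^2 + 4*d + 3) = (d - 3)*(d + 1)*(d + 3)*(d + 3)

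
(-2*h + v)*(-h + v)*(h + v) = 2*h^3 - h^2*v - 2*h*v^2 + v^3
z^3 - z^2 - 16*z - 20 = (z - 5)*(z + 2)^2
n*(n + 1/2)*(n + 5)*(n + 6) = n^4 + 23*n^3/2 + 71*n^2/2 + 15*n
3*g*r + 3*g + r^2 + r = (3*g + r)*(r + 1)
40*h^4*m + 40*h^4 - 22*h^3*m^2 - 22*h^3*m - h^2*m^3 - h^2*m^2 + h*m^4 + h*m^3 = (-4*h + m)*(-2*h + m)*(5*h + m)*(h*m + h)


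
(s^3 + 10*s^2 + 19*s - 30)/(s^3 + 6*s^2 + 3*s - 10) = (s + 6)/(s + 2)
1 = 1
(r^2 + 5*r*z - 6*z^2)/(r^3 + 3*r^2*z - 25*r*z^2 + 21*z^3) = (-r - 6*z)/(-r^2 - 4*r*z + 21*z^2)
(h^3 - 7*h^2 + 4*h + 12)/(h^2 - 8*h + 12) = h + 1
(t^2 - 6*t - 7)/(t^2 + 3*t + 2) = (t - 7)/(t + 2)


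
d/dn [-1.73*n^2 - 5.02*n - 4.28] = -3.46*n - 5.02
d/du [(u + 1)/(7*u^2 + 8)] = (7*u^2 - 14*u*(u + 1) + 8)/(7*u^2 + 8)^2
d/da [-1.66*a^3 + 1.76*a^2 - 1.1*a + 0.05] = -4.98*a^2 + 3.52*a - 1.1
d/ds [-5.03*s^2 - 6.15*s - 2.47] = -10.06*s - 6.15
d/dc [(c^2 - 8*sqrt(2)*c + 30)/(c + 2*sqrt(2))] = (c^2 + 4*sqrt(2)*c - 62)/(c^2 + 4*sqrt(2)*c + 8)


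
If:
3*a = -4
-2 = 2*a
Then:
No Solution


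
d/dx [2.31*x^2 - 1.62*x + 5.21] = 4.62*x - 1.62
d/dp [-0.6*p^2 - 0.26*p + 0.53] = -1.2*p - 0.26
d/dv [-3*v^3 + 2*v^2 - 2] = v*(4 - 9*v)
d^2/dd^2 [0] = 0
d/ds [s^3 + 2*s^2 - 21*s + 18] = 3*s^2 + 4*s - 21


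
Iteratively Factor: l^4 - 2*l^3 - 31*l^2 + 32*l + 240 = (l - 5)*(l^3 + 3*l^2 - 16*l - 48) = (l - 5)*(l + 3)*(l^2 - 16) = (l - 5)*(l - 4)*(l + 3)*(l + 4)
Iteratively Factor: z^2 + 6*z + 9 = (z + 3)*(z + 3)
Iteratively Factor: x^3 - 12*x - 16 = (x + 2)*(x^2 - 2*x - 8) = (x - 4)*(x + 2)*(x + 2)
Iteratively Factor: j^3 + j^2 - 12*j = (j - 3)*(j^2 + 4*j) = j*(j - 3)*(j + 4)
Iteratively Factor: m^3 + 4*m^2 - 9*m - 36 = (m - 3)*(m^2 + 7*m + 12) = (m - 3)*(m + 4)*(m + 3)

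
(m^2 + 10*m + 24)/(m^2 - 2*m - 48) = (m + 4)/(m - 8)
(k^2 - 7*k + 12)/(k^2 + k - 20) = (k - 3)/(k + 5)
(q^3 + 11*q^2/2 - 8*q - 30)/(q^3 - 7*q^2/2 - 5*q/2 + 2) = (2*q^3 + 11*q^2 - 16*q - 60)/(2*q^3 - 7*q^2 - 5*q + 4)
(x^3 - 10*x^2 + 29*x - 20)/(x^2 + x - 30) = (x^2 - 5*x + 4)/(x + 6)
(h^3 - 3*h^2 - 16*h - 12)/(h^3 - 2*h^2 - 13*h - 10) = (h - 6)/(h - 5)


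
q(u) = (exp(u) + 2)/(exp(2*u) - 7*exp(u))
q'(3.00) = -0.14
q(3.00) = 0.08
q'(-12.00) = 46501.37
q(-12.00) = -46501.55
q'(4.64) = -0.01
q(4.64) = 0.01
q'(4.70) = -0.01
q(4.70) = 0.01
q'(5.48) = -0.00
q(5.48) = 0.00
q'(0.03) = 0.24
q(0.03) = -0.49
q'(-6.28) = 152.51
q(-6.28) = -152.69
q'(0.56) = 0.08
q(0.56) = -0.41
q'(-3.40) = 8.56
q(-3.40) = -8.75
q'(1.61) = -1.56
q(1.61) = -0.70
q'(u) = (exp(u) + 2)*(-2*exp(2*u) + 7*exp(u))/(exp(2*u) - 7*exp(u))^2 + exp(u)/(exp(2*u) - 7*exp(u))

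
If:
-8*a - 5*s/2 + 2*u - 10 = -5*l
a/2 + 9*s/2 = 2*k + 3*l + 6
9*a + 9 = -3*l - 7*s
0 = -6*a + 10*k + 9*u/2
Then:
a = 429*u/1763 - 2940/1763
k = -10719*u/35260 - 1764/1763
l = -1213*u/8815 - 347/1763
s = 1662/1763 - 2238*u/8815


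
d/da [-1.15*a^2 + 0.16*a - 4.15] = 0.16 - 2.3*a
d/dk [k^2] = 2*k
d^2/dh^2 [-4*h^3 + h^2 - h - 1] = 2 - 24*h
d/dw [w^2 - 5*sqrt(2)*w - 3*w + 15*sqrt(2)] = 2*w - 5*sqrt(2) - 3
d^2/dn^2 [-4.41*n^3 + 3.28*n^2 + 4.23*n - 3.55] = 6.56 - 26.46*n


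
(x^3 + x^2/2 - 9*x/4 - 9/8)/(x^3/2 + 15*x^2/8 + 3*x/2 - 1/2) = (8*x^3 + 4*x^2 - 18*x - 9)/(4*x^3 + 15*x^2 + 12*x - 4)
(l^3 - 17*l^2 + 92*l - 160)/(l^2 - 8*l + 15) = (l^2 - 12*l + 32)/(l - 3)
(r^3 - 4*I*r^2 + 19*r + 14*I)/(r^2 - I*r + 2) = (r^2 - 5*I*r + 14)/(r - 2*I)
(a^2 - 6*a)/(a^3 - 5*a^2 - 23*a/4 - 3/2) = 4*a/(4*a^2 + 4*a + 1)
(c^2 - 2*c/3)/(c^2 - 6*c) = (c - 2/3)/(c - 6)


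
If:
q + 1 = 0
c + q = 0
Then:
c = 1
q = -1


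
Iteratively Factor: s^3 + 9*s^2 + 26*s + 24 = (s + 2)*(s^2 + 7*s + 12) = (s + 2)*(s + 4)*(s + 3)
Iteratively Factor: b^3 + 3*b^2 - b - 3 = (b + 1)*(b^2 + 2*b - 3) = (b + 1)*(b + 3)*(b - 1)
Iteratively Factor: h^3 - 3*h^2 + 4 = (h - 2)*(h^2 - h - 2) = (h - 2)^2*(h + 1)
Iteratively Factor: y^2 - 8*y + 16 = (y - 4)*(y - 4)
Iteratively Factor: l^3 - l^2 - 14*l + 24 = (l - 2)*(l^2 + l - 12) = (l - 2)*(l + 4)*(l - 3)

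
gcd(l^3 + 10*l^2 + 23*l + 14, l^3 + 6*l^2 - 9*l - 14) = l^2 + 8*l + 7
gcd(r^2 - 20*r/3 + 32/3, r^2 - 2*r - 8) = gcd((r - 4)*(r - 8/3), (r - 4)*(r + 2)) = r - 4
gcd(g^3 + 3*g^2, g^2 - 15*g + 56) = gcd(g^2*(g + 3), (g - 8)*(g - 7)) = 1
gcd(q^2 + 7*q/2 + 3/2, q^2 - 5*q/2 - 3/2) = q + 1/2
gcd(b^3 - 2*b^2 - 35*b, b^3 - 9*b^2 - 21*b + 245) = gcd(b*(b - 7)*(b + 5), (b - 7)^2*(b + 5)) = b^2 - 2*b - 35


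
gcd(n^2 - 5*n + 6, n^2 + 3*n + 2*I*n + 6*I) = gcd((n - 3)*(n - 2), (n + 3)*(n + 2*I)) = 1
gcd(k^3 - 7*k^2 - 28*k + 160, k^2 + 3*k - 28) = k - 4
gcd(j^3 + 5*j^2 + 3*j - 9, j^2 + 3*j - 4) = j - 1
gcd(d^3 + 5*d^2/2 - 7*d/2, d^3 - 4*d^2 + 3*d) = d^2 - d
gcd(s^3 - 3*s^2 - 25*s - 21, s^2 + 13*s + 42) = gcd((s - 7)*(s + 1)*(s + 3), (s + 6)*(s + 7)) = 1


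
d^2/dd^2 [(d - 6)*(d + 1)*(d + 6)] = 6*d + 2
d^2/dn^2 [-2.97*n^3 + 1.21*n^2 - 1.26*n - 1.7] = 2.42 - 17.82*n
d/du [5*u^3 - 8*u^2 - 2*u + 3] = 15*u^2 - 16*u - 2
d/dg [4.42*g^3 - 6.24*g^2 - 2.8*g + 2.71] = 13.26*g^2 - 12.48*g - 2.8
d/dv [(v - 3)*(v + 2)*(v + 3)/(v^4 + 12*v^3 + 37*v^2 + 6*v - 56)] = (-v^4 + 44*v^2 + 124*v + 153)/(v^6 + 20*v^5 + 134*v^4 + 284*v^3 - 271*v^2 - 952*v + 784)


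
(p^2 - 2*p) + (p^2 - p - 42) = 2*p^2 - 3*p - 42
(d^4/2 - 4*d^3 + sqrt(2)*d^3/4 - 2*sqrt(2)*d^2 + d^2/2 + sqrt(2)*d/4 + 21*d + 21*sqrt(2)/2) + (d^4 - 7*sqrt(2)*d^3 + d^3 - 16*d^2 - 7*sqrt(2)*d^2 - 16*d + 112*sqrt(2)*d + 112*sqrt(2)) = 3*d^4/2 - 27*sqrt(2)*d^3/4 - 3*d^3 - 31*d^2/2 - 9*sqrt(2)*d^2 + 5*d + 449*sqrt(2)*d/4 + 245*sqrt(2)/2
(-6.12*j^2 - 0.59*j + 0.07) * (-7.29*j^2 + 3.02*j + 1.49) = 44.6148*j^4 - 14.1813*j^3 - 11.4109*j^2 - 0.6677*j + 0.1043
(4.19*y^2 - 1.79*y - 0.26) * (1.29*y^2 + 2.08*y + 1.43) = 5.4051*y^4 + 6.4061*y^3 + 1.9331*y^2 - 3.1005*y - 0.3718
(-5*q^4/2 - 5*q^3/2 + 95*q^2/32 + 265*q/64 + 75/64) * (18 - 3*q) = 15*q^5/2 - 75*q^4/2 - 1725*q^3/32 + 2625*q^2/64 + 4545*q/64 + 675/32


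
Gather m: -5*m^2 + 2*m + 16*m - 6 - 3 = -5*m^2 + 18*m - 9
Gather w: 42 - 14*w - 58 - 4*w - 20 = -18*w - 36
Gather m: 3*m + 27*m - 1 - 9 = 30*m - 10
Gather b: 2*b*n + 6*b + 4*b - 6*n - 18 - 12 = b*(2*n + 10) - 6*n - 30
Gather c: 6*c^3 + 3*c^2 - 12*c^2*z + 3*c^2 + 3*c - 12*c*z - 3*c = 6*c^3 + c^2*(6 - 12*z) - 12*c*z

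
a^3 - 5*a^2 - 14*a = a*(a - 7)*(a + 2)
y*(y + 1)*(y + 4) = y^3 + 5*y^2 + 4*y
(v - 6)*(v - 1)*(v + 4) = v^3 - 3*v^2 - 22*v + 24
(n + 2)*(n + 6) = n^2 + 8*n + 12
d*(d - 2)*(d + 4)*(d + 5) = d^4 + 7*d^3 + 2*d^2 - 40*d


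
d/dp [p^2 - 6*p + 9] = 2*p - 6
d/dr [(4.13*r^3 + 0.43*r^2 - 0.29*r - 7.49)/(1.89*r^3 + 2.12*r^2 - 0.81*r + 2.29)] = (3.5527136788005e-15*r^5 + 7.94290000000001*r^4 - 5.5944*r^3 + 71.1079*r^2 + 33.727*r - 6.731)/(3.5721*r^6 + 8.0136*r^5 + 1.4326*r^4 + 5.2218*r^3 + 10.3657*r^2 - 3.7098*r + 5.2441)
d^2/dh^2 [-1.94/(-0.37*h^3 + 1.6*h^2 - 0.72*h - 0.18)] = ((6.208 - 4.3068*h)*(0.37*h^3 - 1.6*h^2 + 0.72*h + 0.18) + 1.94*(1.11*h^2 - 3.2*h + 0.72)*(2.22*h^2 - 6.4*h + 1.44))/(0.37*h^3 - 1.6*h^2 + 0.72*h + 0.18)^3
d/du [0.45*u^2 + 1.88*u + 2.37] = 0.9*u + 1.88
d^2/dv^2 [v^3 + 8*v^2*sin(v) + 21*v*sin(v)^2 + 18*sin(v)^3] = -8*v^2*sin(v) + 32*v*cos(v) + 42*v*cos(2*v) + 6*v + 5*sin(v)/2 + 42*sin(2*v) + 81*sin(3*v)/2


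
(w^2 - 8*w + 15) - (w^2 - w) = 15 - 7*w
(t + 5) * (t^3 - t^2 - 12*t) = t^4 + 4*t^3 - 17*t^2 - 60*t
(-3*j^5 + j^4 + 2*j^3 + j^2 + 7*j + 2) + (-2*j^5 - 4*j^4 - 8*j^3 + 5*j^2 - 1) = -5*j^5 - 3*j^4 - 6*j^3 + 6*j^2 + 7*j + 1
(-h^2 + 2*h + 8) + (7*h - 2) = -h^2 + 9*h + 6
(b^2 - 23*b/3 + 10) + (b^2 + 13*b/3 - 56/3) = 2*b^2 - 10*b/3 - 26/3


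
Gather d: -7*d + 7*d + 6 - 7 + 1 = 0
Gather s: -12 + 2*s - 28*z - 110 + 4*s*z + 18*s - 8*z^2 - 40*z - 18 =s*(4*z + 20) - 8*z^2 - 68*z - 140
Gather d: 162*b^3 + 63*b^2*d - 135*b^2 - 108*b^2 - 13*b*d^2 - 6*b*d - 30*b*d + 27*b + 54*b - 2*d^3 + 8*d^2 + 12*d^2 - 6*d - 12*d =162*b^3 - 243*b^2 + 81*b - 2*d^3 + d^2*(20 - 13*b) + d*(63*b^2 - 36*b - 18)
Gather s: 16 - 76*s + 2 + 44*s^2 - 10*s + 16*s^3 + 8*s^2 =16*s^3 + 52*s^2 - 86*s + 18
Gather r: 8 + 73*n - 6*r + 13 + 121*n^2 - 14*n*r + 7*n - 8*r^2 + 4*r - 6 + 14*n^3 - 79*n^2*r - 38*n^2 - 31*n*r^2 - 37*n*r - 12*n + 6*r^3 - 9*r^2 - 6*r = 14*n^3 + 83*n^2 + 68*n + 6*r^3 + r^2*(-31*n - 17) + r*(-79*n^2 - 51*n - 8) + 15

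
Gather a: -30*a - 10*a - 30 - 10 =-40*a - 40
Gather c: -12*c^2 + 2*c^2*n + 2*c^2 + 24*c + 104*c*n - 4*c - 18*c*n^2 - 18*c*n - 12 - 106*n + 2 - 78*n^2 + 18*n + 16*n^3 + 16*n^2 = c^2*(2*n - 10) + c*(-18*n^2 + 86*n + 20) + 16*n^3 - 62*n^2 - 88*n - 10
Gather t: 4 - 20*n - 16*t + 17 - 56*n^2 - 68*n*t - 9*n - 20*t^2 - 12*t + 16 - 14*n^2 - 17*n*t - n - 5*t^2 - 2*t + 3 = -70*n^2 - 30*n - 25*t^2 + t*(-85*n - 30) + 40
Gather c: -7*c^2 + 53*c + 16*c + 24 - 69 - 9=-7*c^2 + 69*c - 54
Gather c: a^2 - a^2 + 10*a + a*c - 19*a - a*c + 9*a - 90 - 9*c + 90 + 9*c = 0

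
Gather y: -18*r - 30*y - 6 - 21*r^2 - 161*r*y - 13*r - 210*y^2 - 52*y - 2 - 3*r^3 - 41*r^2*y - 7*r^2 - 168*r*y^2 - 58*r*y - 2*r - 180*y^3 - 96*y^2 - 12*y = -3*r^3 - 28*r^2 - 33*r - 180*y^3 + y^2*(-168*r - 306) + y*(-41*r^2 - 219*r - 94) - 8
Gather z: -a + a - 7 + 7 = 0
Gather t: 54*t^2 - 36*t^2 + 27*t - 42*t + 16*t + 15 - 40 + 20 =18*t^2 + t - 5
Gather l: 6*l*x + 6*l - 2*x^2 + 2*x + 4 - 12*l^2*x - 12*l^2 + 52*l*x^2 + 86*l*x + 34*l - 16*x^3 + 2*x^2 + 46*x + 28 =l^2*(-12*x - 12) + l*(52*x^2 + 92*x + 40) - 16*x^3 + 48*x + 32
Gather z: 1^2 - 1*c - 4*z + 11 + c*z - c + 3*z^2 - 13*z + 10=-2*c + 3*z^2 + z*(c - 17) + 22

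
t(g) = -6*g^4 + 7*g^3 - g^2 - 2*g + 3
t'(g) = -24*g^3 + 21*g^2 - 2*g - 2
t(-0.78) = -1.59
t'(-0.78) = 23.73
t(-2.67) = -436.96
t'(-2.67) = 609.87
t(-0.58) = 1.78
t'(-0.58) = 10.91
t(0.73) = 2.03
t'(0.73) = -1.61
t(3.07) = -343.00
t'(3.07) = -504.64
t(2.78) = -218.26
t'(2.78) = -360.90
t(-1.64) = -70.69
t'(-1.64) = 163.62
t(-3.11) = -772.31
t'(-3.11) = 929.26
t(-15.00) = -327567.00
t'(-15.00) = 85753.00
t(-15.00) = -327567.00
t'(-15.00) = 85753.00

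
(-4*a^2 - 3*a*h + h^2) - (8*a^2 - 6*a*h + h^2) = -12*a^2 + 3*a*h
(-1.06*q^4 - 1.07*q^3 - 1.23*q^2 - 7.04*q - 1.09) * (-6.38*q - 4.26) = 6.7628*q^5 + 11.3422*q^4 + 12.4056*q^3 + 50.155*q^2 + 36.9446*q + 4.6434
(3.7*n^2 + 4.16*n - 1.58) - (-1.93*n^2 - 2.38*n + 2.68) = 5.63*n^2 + 6.54*n - 4.26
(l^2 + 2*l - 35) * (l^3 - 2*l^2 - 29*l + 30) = l^5 - 68*l^3 + 42*l^2 + 1075*l - 1050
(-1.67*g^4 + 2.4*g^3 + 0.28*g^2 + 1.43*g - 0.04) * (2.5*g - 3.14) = -4.175*g^5 + 11.2438*g^4 - 6.836*g^3 + 2.6958*g^2 - 4.5902*g + 0.1256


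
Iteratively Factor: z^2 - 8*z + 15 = (z - 3)*(z - 5)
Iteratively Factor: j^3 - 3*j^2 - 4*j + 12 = (j - 3)*(j^2 - 4) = (j - 3)*(j - 2)*(j + 2)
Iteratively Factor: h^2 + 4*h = (h + 4)*(h)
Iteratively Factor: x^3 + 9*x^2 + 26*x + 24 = (x + 4)*(x^2 + 5*x + 6) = (x + 2)*(x + 4)*(x + 3)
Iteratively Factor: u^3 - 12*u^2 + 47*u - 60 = (u - 3)*(u^2 - 9*u + 20) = (u - 5)*(u - 3)*(u - 4)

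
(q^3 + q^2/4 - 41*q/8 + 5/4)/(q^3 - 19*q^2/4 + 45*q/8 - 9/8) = (2*q^2 + q - 10)/(2*q^2 - 9*q + 9)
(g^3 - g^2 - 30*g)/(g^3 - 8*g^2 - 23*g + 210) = g/(g - 7)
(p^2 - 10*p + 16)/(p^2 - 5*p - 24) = (p - 2)/(p + 3)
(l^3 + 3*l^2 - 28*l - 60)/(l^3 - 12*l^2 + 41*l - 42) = (l^3 + 3*l^2 - 28*l - 60)/(l^3 - 12*l^2 + 41*l - 42)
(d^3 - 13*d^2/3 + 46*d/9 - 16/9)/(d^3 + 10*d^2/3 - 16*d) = (3*d^2 - 5*d + 2)/(3*d*(d + 6))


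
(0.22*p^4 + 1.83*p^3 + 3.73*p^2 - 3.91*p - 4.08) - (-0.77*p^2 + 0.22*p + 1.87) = 0.22*p^4 + 1.83*p^3 + 4.5*p^2 - 4.13*p - 5.95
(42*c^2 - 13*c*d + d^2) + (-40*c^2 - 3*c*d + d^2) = 2*c^2 - 16*c*d + 2*d^2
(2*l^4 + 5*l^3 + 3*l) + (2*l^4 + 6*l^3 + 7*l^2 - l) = 4*l^4 + 11*l^3 + 7*l^2 + 2*l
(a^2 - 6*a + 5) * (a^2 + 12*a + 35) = a^4 + 6*a^3 - 32*a^2 - 150*a + 175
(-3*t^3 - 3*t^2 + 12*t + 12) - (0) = -3*t^3 - 3*t^2 + 12*t + 12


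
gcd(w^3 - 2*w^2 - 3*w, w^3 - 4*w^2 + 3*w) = w^2 - 3*w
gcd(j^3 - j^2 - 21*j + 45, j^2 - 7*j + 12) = j - 3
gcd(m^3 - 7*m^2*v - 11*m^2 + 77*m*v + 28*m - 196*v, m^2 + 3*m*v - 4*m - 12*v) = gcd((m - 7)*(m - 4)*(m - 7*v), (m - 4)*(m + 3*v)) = m - 4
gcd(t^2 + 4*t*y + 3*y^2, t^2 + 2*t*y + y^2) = t + y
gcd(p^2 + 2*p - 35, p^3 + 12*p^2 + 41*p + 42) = p + 7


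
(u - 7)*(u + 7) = u^2 - 49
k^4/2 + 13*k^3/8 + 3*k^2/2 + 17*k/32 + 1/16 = (k/2 + 1/4)*(k + 1/4)*(k + 1/2)*(k + 2)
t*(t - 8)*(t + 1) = t^3 - 7*t^2 - 8*t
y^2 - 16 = (y - 4)*(y + 4)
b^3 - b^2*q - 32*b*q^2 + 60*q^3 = (b - 5*q)*(b - 2*q)*(b + 6*q)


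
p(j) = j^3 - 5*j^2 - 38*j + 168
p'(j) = 3*j^2 - 10*j - 38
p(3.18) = 28.76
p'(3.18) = -39.46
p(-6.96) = -146.88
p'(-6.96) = 176.92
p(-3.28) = 203.56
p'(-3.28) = 27.08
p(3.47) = 17.72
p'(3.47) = -36.58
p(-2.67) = 214.78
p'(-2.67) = 10.09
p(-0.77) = 193.84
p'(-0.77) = -28.52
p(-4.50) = 146.62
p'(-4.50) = 67.75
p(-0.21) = 175.75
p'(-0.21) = -35.77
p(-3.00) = 210.00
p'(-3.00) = 19.00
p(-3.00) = 210.00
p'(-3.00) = 19.00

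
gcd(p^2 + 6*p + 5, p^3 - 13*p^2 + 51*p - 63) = 1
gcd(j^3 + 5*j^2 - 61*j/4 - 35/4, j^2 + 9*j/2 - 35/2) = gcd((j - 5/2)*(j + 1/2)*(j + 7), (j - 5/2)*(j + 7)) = j^2 + 9*j/2 - 35/2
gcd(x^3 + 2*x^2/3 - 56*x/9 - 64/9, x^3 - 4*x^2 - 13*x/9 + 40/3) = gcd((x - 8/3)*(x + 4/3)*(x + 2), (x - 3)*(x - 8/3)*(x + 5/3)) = x - 8/3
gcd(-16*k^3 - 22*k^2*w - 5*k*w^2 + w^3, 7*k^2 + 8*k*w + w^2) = k + w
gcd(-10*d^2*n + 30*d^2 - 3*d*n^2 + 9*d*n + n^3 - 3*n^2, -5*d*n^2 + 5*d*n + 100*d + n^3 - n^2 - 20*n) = 5*d - n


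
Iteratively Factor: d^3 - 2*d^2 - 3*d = (d - 3)*(d^2 + d) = d*(d - 3)*(d + 1)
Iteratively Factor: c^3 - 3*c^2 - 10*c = (c + 2)*(c^2 - 5*c) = c*(c + 2)*(c - 5)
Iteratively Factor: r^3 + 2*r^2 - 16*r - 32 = (r + 2)*(r^2 - 16) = (r + 2)*(r + 4)*(r - 4)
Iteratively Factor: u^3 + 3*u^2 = (u)*(u^2 + 3*u) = u^2*(u + 3)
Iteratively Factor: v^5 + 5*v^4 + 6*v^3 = (v + 2)*(v^4 + 3*v^3) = (v + 2)*(v + 3)*(v^3) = v*(v + 2)*(v + 3)*(v^2) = v^2*(v + 2)*(v + 3)*(v)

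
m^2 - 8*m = m*(m - 8)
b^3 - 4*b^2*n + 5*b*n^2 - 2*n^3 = (b - 2*n)*(b - n)^2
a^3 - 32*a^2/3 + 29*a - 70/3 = (a - 7)*(a - 2)*(a - 5/3)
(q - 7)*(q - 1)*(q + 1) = q^3 - 7*q^2 - q + 7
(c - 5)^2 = c^2 - 10*c + 25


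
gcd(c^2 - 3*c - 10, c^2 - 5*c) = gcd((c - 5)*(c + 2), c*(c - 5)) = c - 5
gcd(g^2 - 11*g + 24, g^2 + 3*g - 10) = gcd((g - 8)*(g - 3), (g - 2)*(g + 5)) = 1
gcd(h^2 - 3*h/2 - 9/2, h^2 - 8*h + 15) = h - 3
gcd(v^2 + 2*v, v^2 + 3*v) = v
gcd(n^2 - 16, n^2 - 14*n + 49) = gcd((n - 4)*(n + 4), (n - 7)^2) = 1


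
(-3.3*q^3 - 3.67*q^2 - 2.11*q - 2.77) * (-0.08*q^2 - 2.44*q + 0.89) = 0.264*q^5 + 8.3456*q^4 + 6.1866*q^3 + 2.1037*q^2 + 4.8809*q - 2.4653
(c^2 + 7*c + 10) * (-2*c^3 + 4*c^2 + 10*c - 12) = -2*c^5 - 10*c^4 + 18*c^3 + 98*c^2 + 16*c - 120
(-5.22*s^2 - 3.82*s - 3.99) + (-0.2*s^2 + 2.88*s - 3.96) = -5.42*s^2 - 0.94*s - 7.95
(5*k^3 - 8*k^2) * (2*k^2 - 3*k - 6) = 10*k^5 - 31*k^4 - 6*k^3 + 48*k^2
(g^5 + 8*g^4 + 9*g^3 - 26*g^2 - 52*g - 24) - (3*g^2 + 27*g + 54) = g^5 + 8*g^4 + 9*g^3 - 29*g^2 - 79*g - 78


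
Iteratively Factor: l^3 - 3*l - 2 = (l + 1)*(l^2 - l - 2) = (l + 1)^2*(l - 2)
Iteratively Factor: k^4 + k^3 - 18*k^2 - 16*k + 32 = (k - 1)*(k^3 + 2*k^2 - 16*k - 32) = (k - 1)*(k + 4)*(k^2 - 2*k - 8) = (k - 4)*(k - 1)*(k + 4)*(k + 2)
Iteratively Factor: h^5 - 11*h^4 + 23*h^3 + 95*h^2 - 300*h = (h)*(h^4 - 11*h^3 + 23*h^2 + 95*h - 300) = h*(h + 3)*(h^3 - 14*h^2 + 65*h - 100) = h*(h - 5)*(h + 3)*(h^2 - 9*h + 20) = h*(h - 5)^2*(h + 3)*(h - 4)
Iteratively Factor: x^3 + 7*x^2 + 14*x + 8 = (x + 2)*(x^2 + 5*x + 4) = (x + 1)*(x + 2)*(x + 4)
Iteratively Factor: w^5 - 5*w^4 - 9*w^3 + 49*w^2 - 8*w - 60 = (w + 1)*(w^4 - 6*w^3 - 3*w^2 + 52*w - 60) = (w + 1)*(w + 3)*(w^3 - 9*w^2 + 24*w - 20) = (w - 2)*(w + 1)*(w + 3)*(w^2 - 7*w + 10) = (w - 2)^2*(w + 1)*(w + 3)*(w - 5)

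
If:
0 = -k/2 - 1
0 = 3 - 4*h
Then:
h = 3/4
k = -2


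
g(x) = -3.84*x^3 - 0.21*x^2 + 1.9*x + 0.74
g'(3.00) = -103.04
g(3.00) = -99.13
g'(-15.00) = -2583.80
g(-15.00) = 12884.99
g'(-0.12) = 1.78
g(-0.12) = 0.52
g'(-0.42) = 0.04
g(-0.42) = 0.19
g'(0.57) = -2.08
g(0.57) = 1.04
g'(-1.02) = -9.66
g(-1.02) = 2.66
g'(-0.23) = 1.39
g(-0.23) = 0.34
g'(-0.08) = 1.86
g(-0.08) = 0.59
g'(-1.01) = -9.43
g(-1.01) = 2.56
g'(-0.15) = 1.70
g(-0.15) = 0.46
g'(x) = -11.52*x^2 - 0.42*x + 1.9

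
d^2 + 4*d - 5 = (d - 1)*(d + 5)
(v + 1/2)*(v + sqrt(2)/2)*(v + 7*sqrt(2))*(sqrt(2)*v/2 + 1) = sqrt(2)*v^4/2 + sqrt(2)*v^3/4 + 17*v^3/2 + 17*v^2/4 + 11*sqrt(2)*v^2 + 7*v + 11*sqrt(2)*v/2 + 7/2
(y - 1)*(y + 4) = y^2 + 3*y - 4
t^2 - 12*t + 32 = (t - 8)*(t - 4)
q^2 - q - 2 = (q - 2)*(q + 1)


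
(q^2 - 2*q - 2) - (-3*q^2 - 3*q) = 4*q^2 + q - 2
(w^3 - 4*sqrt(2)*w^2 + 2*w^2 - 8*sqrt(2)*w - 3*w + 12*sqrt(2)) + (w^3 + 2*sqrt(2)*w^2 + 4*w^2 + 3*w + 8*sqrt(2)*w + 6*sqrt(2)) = 2*w^3 - 2*sqrt(2)*w^2 + 6*w^2 + 18*sqrt(2)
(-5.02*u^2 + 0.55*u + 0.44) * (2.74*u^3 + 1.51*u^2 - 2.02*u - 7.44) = -13.7548*u^5 - 6.0732*u^4 + 12.1765*u^3 + 36.9022*u^2 - 4.9808*u - 3.2736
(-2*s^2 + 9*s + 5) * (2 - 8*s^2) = 16*s^4 - 72*s^3 - 44*s^2 + 18*s + 10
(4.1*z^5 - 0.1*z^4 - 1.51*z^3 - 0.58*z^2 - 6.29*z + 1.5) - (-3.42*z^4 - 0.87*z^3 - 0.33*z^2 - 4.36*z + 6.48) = 4.1*z^5 + 3.32*z^4 - 0.64*z^3 - 0.25*z^2 - 1.93*z - 4.98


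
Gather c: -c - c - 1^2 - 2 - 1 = -2*c - 4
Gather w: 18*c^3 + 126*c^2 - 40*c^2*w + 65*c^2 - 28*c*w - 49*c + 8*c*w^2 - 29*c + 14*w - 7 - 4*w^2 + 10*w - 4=18*c^3 + 191*c^2 - 78*c + w^2*(8*c - 4) + w*(-40*c^2 - 28*c + 24) - 11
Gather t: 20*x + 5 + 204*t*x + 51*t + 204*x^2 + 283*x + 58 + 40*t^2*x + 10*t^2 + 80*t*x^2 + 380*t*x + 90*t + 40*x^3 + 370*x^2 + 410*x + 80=t^2*(40*x + 10) + t*(80*x^2 + 584*x + 141) + 40*x^3 + 574*x^2 + 713*x + 143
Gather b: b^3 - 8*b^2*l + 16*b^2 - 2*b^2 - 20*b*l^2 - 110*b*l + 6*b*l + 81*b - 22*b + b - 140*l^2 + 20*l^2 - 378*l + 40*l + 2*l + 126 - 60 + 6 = b^3 + b^2*(14 - 8*l) + b*(-20*l^2 - 104*l + 60) - 120*l^2 - 336*l + 72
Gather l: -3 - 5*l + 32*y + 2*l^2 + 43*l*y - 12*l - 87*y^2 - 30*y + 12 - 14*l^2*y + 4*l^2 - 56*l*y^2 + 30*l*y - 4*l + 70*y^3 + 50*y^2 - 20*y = l^2*(6 - 14*y) + l*(-56*y^2 + 73*y - 21) + 70*y^3 - 37*y^2 - 18*y + 9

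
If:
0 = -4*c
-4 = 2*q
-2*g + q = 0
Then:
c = 0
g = -1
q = -2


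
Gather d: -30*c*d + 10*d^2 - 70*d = 10*d^2 + d*(-30*c - 70)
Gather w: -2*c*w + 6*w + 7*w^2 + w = 7*w^2 + w*(7 - 2*c)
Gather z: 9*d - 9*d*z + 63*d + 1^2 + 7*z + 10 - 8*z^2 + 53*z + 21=72*d - 8*z^2 + z*(60 - 9*d) + 32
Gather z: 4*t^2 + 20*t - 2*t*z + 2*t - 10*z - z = 4*t^2 + 22*t + z*(-2*t - 11)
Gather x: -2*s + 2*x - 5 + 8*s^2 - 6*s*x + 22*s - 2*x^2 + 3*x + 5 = 8*s^2 + 20*s - 2*x^2 + x*(5 - 6*s)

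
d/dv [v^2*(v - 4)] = v*(3*v - 8)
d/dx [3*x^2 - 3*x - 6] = 6*x - 3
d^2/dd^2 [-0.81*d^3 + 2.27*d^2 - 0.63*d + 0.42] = 4.54 - 4.86*d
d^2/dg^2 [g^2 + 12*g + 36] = 2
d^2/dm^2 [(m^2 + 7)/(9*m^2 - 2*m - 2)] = 2*(18*m^3 + 1755*m^2 - 378*m + 158)/(729*m^6 - 486*m^5 - 378*m^4 + 208*m^3 + 84*m^2 - 24*m - 8)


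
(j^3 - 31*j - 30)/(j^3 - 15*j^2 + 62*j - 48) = (j^2 + 6*j + 5)/(j^2 - 9*j + 8)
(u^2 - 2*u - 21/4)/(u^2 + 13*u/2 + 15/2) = (u - 7/2)/(u + 5)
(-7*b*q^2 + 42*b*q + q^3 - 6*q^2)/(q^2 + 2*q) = (-7*b*q + 42*b + q^2 - 6*q)/(q + 2)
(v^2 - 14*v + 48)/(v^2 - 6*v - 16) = (v - 6)/(v + 2)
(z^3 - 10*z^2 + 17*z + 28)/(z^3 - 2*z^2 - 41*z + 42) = (z^2 - 3*z - 4)/(z^2 + 5*z - 6)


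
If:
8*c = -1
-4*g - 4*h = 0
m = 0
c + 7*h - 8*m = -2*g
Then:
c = -1/8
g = -1/40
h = 1/40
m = 0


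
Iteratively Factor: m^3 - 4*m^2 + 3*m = (m - 3)*(m^2 - m) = (m - 3)*(m - 1)*(m)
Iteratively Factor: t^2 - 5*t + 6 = (t - 2)*(t - 3)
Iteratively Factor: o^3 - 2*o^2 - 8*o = (o)*(o^2 - 2*o - 8) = o*(o - 4)*(o + 2)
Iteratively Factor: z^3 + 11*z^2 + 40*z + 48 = (z + 3)*(z^2 + 8*z + 16) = (z + 3)*(z + 4)*(z + 4)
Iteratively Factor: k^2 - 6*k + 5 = (k - 5)*(k - 1)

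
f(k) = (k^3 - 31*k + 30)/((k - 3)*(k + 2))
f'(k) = (3*k^2 - 31)/((k - 3)*(k + 2)) - (k^3 - 31*k + 30)/((k - 3)*(k + 2)^2) - (k^3 - 31*k + 30)/((k - 3)^2*(k + 2))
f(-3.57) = 9.23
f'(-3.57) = 7.98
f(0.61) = -1.81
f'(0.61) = 4.73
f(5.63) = 1.69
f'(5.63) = 2.33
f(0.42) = -2.73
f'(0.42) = 4.95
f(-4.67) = 3.56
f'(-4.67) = 3.48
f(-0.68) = -10.45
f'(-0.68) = 11.17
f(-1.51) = -33.20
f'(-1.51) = 71.32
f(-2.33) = 50.93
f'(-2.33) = 155.52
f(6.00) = 2.50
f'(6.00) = 2.06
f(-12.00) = -8.84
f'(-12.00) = 1.20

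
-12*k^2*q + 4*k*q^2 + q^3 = q*(-2*k + q)*(6*k + q)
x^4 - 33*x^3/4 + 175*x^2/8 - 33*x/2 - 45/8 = (x - 3)^2*(x - 5/2)*(x + 1/4)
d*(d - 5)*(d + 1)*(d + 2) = d^4 - 2*d^3 - 13*d^2 - 10*d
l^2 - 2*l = l*(l - 2)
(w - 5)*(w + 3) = w^2 - 2*w - 15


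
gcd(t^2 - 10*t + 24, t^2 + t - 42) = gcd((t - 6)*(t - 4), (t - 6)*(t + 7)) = t - 6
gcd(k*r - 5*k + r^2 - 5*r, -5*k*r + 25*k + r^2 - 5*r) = r - 5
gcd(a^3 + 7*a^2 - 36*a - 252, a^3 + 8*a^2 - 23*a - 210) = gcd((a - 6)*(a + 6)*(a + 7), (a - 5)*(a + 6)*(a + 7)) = a^2 + 13*a + 42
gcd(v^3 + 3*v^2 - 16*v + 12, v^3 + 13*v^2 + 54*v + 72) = v + 6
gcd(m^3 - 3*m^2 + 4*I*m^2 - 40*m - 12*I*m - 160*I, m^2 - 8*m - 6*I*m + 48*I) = m - 8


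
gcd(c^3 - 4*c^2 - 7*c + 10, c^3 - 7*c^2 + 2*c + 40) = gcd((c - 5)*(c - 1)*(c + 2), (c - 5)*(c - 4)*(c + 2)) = c^2 - 3*c - 10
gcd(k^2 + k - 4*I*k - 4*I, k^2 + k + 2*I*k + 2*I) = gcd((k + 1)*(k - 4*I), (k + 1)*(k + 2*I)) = k + 1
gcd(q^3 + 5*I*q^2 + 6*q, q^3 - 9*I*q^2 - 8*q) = q^2 - I*q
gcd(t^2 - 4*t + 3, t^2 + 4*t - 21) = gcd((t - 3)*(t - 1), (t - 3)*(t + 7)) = t - 3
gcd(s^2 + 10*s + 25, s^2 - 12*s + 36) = 1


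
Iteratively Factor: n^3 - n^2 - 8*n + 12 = (n - 2)*(n^2 + n - 6) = (n - 2)*(n + 3)*(n - 2)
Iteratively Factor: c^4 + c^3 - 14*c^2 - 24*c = (c + 2)*(c^3 - c^2 - 12*c) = (c - 4)*(c + 2)*(c^2 + 3*c) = c*(c - 4)*(c + 2)*(c + 3)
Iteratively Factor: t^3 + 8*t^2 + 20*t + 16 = (t + 2)*(t^2 + 6*t + 8) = (t + 2)^2*(t + 4)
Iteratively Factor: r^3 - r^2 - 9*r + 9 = (r - 1)*(r^2 - 9) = (r - 3)*(r - 1)*(r + 3)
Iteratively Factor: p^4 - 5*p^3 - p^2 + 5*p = (p - 1)*(p^3 - 4*p^2 - 5*p) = (p - 5)*(p - 1)*(p^2 + p) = (p - 5)*(p - 1)*(p + 1)*(p)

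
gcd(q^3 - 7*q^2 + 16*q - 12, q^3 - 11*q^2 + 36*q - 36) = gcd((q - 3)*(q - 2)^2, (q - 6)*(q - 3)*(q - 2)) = q^2 - 5*q + 6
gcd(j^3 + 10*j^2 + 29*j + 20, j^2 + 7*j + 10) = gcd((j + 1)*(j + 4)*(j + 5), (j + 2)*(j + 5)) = j + 5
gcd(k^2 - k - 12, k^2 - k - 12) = k^2 - k - 12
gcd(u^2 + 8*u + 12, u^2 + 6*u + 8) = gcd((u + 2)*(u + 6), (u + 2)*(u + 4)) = u + 2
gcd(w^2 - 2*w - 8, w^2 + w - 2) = w + 2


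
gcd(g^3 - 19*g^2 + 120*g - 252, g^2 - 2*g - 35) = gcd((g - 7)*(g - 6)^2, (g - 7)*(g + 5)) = g - 7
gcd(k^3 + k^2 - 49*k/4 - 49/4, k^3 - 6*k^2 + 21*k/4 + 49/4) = k^2 - 5*k/2 - 7/2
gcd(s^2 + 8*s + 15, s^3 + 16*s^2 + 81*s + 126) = s + 3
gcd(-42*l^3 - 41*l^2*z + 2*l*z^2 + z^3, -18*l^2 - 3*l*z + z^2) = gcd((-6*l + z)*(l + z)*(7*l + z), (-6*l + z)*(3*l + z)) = -6*l + z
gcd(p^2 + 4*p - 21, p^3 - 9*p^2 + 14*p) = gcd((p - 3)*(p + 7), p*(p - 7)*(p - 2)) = 1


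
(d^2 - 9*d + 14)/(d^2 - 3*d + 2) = (d - 7)/(d - 1)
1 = 1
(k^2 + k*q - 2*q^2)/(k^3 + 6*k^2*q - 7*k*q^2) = (k + 2*q)/(k*(k + 7*q))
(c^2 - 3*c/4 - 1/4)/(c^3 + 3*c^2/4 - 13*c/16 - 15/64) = 16*(c - 1)/(16*c^2 + 8*c - 15)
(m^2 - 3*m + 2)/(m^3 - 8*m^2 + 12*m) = (m - 1)/(m*(m - 6))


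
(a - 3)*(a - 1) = a^2 - 4*a + 3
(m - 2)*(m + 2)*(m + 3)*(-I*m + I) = -I*m^4 - 2*I*m^3 + 7*I*m^2 + 8*I*m - 12*I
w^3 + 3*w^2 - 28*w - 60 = (w - 5)*(w + 2)*(w + 6)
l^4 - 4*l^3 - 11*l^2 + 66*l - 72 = (l - 3)^2*(l - 2)*(l + 4)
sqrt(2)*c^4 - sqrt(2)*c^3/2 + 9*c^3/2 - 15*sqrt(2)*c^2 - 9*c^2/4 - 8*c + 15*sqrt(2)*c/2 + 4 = (c - 1/2)*(c - 2*sqrt(2))*(c + 4*sqrt(2))*(sqrt(2)*c + 1/2)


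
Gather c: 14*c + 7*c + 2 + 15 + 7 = 21*c + 24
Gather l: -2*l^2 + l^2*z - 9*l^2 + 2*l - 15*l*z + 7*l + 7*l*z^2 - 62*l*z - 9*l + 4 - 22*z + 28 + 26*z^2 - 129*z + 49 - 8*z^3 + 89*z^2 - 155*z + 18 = l^2*(z - 11) + l*(7*z^2 - 77*z) - 8*z^3 + 115*z^2 - 306*z + 99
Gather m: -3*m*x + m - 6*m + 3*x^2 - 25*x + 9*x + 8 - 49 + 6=m*(-3*x - 5) + 3*x^2 - 16*x - 35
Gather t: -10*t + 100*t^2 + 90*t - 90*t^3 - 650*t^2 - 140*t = -90*t^3 - 550*t^2 - 60*t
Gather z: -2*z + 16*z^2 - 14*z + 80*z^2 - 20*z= 96*z^2 - 36*z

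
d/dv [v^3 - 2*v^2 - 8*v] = 3*v^2 - 4*v - 8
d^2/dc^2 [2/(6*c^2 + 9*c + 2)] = 12*(-12*c^2 - 18*c + 3*(4*c + 3)^2 - 4)/(6*c^2 + 9*c + 2)^3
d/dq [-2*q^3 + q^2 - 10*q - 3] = -6*q^2 + 2*q - 10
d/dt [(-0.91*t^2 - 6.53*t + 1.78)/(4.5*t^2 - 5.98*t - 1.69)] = (34.8268*t^2 - 12.9442*t + 21.6801)/(20.25*t^4 - 53.82*t^3 + 20.5504*t^2 + 20.2124*t + 2.8561)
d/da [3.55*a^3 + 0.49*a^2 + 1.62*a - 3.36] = 10.65*a^2 + 0.98*a + 1.62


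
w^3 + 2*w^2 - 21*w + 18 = (w - 3)*(w - 1)*(w + 6)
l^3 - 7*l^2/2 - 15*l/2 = l*(l - 5)*(l + 3/2)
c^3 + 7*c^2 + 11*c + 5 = (c + 1)^2*(c + 5)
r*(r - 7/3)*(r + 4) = r^3 + 5*r^2/3 - 28*r/3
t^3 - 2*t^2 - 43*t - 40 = (t - 8)*(t + 1)*(t + 5)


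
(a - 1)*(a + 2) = a^2 + a - 2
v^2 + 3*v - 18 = (v - 3)*(v + 6)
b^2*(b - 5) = b^3 - 5*b^2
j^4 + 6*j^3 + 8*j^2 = j^2*(j + 2)*(j + 4)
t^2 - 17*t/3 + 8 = (t - 3)*(t - 8/3)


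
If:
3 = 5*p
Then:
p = 3/5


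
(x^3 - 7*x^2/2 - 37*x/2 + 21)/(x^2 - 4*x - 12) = (2*x^2 + 5*x - 7)/(2*(x + 2))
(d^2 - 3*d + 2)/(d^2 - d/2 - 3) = 2*(d - 1)/(2*d + 3)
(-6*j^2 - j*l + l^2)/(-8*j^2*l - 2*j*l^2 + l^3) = (3*j - l)/(l*(4*j - l))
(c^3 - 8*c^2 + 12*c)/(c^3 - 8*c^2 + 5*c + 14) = c*(c - 6)/(c^2 - 6*c - 7)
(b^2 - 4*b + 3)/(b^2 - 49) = (b^2 - 4*b + 3)/(b^2 - 49)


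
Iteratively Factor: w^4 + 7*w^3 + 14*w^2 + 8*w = (w)*(w^3 + 7*w^2 + 14*w + 8) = w*(w + 2)*(w^2 + 5*w + 4) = w*(w + 1)*(w + 2)*(w + 4)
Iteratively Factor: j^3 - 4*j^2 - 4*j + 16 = (j - 2)*(j^2 - 2*j - 8) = (j - 4)*(j - 2)*(j + 2)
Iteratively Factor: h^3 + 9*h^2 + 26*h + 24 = (h + 2)*(h^2 + 7*h + 12) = (h + 2)*(h + 3)*(h + 4)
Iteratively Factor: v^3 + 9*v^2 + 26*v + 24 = (v + 3)*(v^2 + 6*v + 8) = (v + 3)*(v + 4)*(v + 2)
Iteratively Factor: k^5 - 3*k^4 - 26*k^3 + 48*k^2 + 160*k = (k)*(k^4 - 3*k^3 - 26*k^2 + 48*k + 160) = k*(k + 2)*(k^3 - 5*k^2 - 16*k + 80) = k*(k + 2)*(k + 4)*(k^2 - 9*k + 20) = k*(k - 4)*(k + 2)*(k + 4)*(k - 5)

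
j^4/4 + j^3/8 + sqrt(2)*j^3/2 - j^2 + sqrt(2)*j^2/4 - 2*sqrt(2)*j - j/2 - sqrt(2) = (j/2 + 1)*(j/2 + sqrt(2))*(j - 2)*(j + 1/2)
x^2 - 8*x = x*(x - 8)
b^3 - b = b*(b - 1)*(b + 1)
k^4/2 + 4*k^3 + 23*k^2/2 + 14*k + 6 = (k/2 + 1/2)*(k + 2)^2*(k + 3)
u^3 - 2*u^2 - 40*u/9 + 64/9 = (u - 8/3)*(u - 4/3)*(u + 2)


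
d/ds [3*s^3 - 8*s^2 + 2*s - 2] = 9*s^2 - 16*s + 2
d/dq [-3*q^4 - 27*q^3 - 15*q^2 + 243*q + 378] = -12*q^3 - 81*q^2 - 30*q + 243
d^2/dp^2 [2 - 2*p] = 0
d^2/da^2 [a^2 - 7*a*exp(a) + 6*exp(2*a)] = -7*a*exp(a) + 24*exp(2*a) - 14*exp(a) + 2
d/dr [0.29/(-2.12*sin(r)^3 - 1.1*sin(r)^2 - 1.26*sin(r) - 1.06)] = (1.8444*sin(r)^2 + 0.638*sin(r) + 0.3654)*cos(r)/(2.12*sin(r)^3 + 1.1*sin(r)^2 + 1.26*sin(r) + 1.06)^2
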